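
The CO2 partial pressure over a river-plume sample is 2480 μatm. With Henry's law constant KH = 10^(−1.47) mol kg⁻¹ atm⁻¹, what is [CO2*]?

[CO2*] = 84.0 μmol/kg

KH = 10^(−1.47) = 3.388×10^-2 mol kg⁻¹ atm⁻¹
[CO2*] = KH · pCO2 = 3.388×10^-2 × 2480×10^-6 atm = 8.40×10^-5 mol/kg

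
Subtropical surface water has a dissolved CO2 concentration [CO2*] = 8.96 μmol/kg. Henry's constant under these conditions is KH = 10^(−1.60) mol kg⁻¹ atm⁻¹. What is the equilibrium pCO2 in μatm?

KH = 10^(−1.60) = 2.512×10^-2 mol kg⁻¹ atm⁻¹
pCO2 = [CO2*]/KH = 8.96×10^-6 / 2.512×10^-2 = 3.57×10^-4 atm = 357 μatm

pCO2 = 357 μatm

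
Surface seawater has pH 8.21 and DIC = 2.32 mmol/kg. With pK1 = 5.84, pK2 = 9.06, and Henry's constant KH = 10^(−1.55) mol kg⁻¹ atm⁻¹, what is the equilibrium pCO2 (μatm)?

pCO2 = 307 μatm

α₀ = 1 / (1 + K1/[H⁺] + K1K2/[H⁺]²) = 1 / (1 + 10^+2.37 + 10^+1.52)
   = 1 / (1 + 234.42 + 33.113) = 1/268.54 = 0.003724
[CO2*] = α₀ × DIC = 0.003724 × 2.32 = 0.008639 mmol/kg = 8.639 μmol/kg
pCO2 = [CO2*]/KH = 8.639×10^-6 / 2.818×10^-2 = 307 μatm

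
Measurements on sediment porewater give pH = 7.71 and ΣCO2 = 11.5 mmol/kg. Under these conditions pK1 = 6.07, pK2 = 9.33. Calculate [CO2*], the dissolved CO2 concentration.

α₀ = 1 / (1 + K1/[H⁺] + K1K2/[H⁺]²) = 1 / (1 + 10^+1.64 + 10^+0.02)
   = 1 / (1 + 43.652 + 1.0471) = 1/45.699 = 0.02188
[CO2*] = α₀ × DIC = 0.02188 × 11.5 = 0.252 mmol/kg

[CO2*] = 0.252 mmol/kg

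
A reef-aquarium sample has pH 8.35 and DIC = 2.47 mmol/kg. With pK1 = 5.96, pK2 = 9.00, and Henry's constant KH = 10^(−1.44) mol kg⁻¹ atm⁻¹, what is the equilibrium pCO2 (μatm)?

α₀ = 1 / (1 + K1/[H⁺] + K1K2/[H⁺]²) = 1 / (1 + 10^+2.39 + 10^+1.74)
   = 1 / (1 + 245.47 + 54.954) = 1/301.42 = 0.003318
[CO2*] = α₀ × DIC = 0.003318 × 2.47 = 0.008194 mmol/kg = 8.194 μmol/kg
pCO2 = [CO2*]/KH = 8.194×10^-6 / 3.631×10^-2 = 226 μatm

pCO2 = 226 μatm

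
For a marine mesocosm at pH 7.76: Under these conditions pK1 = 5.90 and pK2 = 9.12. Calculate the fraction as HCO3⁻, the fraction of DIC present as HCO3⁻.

α₁ = 1 / (1 + [H⁺]/K1 + K2/[H⁺]) = 1 / (1 + 10^-1.86 + 10^-1.36)
   = 1 / (1 + 0.013804 + 0.043652) = 1/1.0575 = 0.9457

α₁ = 0.946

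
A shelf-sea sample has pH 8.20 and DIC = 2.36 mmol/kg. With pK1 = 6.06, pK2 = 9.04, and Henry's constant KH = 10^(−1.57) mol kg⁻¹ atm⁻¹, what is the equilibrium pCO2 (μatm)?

pCO2 = 551 μatm

α₀ = 1 / (1 + K1/[H⁺] + K1K2/[H⁺]²) = 1 / (1 + 10^+2.14 + 10^+1.30)
   = 1 / (1 + 138.04 + 19.953) = 1/158.99 = 0.006290
[CO2*] = α₀ × DIC = 0.006290 × 2.36 = 0.01484 mmol/kg = 14.84 μmol/kg
pCO2 = [CO2*]/KH = 1.484×10^-5 / 2.692×10^-2 = 551 μatm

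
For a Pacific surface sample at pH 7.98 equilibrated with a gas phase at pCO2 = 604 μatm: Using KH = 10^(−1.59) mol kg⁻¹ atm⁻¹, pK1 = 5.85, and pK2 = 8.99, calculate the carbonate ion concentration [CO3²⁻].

[CO3²⁻] = 0.205 mmol/kg

[CO2*] = KH · pCO2 = 10^(−1.59) × 604×10^-6 = 1.553×10^-5 mol/kg
α₀ = 1/(1 + K1/[H⁺] + K1K2/[H⁺]²) = 1/(1 + 10^+2.13 + 10^+1.12) = 0.006708
DIC = [CO2*]/α₀ = 1.553×10^-5 / 0.006708 = 2.314 mmol/kg
[CO3²⁻] = α₂·DIC; α₂ = 0.08843, so [CO3²⁻] = 0.08843 × 2.314 = 0.205 mmol/kg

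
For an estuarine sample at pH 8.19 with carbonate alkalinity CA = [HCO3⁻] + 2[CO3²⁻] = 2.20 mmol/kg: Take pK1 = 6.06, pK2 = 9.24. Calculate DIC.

DIC = 2.05 mmol/kg

CA = [HCO3⁻] + 2[CO3²⁻] = (α₁ + 2α₂)·DIC
At pH 8.19: [H⁺]/K1 = 10^-2.13 = 0.0074131, K2/[H⁺] = 10^-1.05 = 0.089125
α₁ = 1/(1 + 0.0074131 + 0.089125) = 1/1.0965 = 0.9120; α₂ = α₁·K2/[H⁺] = 0.08128
α₁ + 2α₂ = 1.0745
DIC = CA / (α₁ + 2α₂) = 2.20 / 1.0745 = 2.05 mmol/kg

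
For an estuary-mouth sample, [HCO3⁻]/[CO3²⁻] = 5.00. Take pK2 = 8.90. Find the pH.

pH = 8.20

From K2 = [H⁺][CO3²⁻]/[HCO3⁻]:  pH = pK2 − log₁₀([HCO3⁻]/[CO3²⁻])
log₁₀(5.00) = +0.699
pH = 8.90 − (+0.699) = 8.20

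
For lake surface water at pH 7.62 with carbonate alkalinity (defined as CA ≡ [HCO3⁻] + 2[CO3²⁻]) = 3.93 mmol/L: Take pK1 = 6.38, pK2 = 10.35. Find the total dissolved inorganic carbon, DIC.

CA = [HCO3⁻] + 2[CO3²⁻] = (α₁ + 2α₂)·DIC
At pH 7.62: [H⁺]/K1 = 10^-1.24 = 0.057544, K2/[H⁺] = 10^-2.73 = 0.0018621
α₁ = 1/(1 + 0.057544 + 0.0018621) = 1/1.0594 = 0.9439; α₂ = α₁·K2/[H⁺] = 0.001758
α₁ + 2α₂ = 0.9474
DIC = CA / (α₁ + 2α₂) = 3.93 / 0.9474 = 4.15 mmol/L

DIC = 4.15 mmol/L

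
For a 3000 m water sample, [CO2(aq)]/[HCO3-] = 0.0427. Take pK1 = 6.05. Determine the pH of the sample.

pH = 7.42

From K1 = [H⁺][HCO3-]/[CO2(aq)]:  pH = pK1 − log₁₀([CO2(aq)]/[HCO3-])
log₁₀(0.0427) = -1.370
pH = 6.05 − (-1.370) = 7.42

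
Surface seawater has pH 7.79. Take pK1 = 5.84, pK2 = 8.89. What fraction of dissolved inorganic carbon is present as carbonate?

α₂ = 1 / (1 + [H⁺]/K2 + [H⁺]²/(K1K2)) = 1 / (1 + 10^+1.10 + 10^-0.85)
   = 1 / (1 + 12.589 + 0.14125) = 1/13.731 = 0.07283

α₂ = 0.0728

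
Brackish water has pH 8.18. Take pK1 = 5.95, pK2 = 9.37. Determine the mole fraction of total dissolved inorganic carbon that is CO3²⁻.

α₂ = 0.0603

α₂ = 1 / (1 + [H⁺]/K2 + [H⁺]²/(K1K2)) = 1 / (1 + 10^+1.19 + 10^-1.04)
   = 1 / (1 + 15.488 + 0.091201) = 1/16.579 = 0.06032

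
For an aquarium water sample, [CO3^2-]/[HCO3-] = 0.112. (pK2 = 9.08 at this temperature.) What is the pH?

From K2 = [H⁺][CO3^2-]/[HCO3-]:  pH = pK2 + log₁₀([CO3^2-]/[HCO3-])
log₁₀(0.112) = -0.951
pH = 9.08 + (-0.951) = 8.13

pH = 8.13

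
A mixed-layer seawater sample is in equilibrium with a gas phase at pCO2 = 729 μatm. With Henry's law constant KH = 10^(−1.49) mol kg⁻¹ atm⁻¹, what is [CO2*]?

KH = 10^(−1.49) = 3.236×10^-2 mol kg⁻¹ atm⁻¹
[CO2*] = KH · pCO2 = 3.236×10^-2 × 729×10^-6 atm = 2.36×10^-5 mol/kg

[CO2*] = 23.6 μmol/kg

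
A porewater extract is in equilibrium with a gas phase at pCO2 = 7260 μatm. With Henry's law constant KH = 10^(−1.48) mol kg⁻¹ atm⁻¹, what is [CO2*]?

KH = 10^(−1.48) = 3.311×10^-2 mol kg⁻¹ atm⁻¹
[CO2*] = KH · pCO2 = 3.311×10^-2 × 7260×10^-6 atm = 2.40×10^-4 mol/kg

[CO2*] = 240 μmol/kg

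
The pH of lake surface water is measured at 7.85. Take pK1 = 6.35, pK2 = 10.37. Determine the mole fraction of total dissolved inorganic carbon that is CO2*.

α₀ = 0.0306

α₀ = 1 / (1 + K1/[H⁺] + K1K2/[H⁺]²) = 1 / (1 + 10^+1.50 + 10^-1.02)
   = 1 / (1 + 31.623 + 0.095499) = 1/32.718 = 0.03056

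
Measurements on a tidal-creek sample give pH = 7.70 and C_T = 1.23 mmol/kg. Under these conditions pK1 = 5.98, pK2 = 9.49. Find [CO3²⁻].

α₂ = 1 / (1 + [H⁺]/K2 + [H⁺]²/(K1K2)) = 1 / (1 + 10^+1.79 + 10^+0.07)
   = 1 / (1 + 61.660 + 1.1749) = 1/63.834 = 0.01567
[CO3²⁻] = α₂ × DIC = 0.01567 × 1.23 = 0.0193 mmol/kg = 19.3 μmol/kg

[CO3²⁻] = 19.3 μmol/kg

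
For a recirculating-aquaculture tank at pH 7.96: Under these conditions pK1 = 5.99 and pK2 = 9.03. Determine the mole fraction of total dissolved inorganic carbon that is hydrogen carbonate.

α₁ = 1 / (1 + [H⁺]/K1 + K2/[H⁺]) = 1 / (1 + 10^-1.97 + 10^-1.07)
   = 1 / (1 + 0.010715 + 0.085114) = 1/1.0958 = 0.9126

α₁ = 0.913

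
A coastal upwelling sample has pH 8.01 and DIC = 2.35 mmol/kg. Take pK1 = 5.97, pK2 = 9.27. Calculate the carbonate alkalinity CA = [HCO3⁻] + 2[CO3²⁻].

CA = [HCO3⁻] + 2[CO3²⁻] = (α₁ + 2α₂)·DIC
At pH 8.01: [H⁺]/K1 = 10^-2.04 = 0.0091201, K2/[H⁺] = 10^-1.26 = 0.054954
α₁ = 1/(1 + 0.0091201 + 0.054954) = 1/1.0641 = 0.9398; α₂ = α₁·K2/[H⁺] = 0.05164
α₁ + 2α₂ = 1.0431
CA = 1.0431 × 2.35 = 2.45 mmol/kg

CA = 2.45 mmol/kg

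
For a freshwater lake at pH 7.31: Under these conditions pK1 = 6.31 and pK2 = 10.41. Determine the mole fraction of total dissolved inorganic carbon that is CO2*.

α₀ = 1 / (1 + K1/[H⁺] + K1K2/[H⁺]²) = 1 / (1 + 10^+1.00 + 10^-2.10)
   = 1 / (1 + 10.000 + 0.0079433) = 1/11.008 = 0.09084

α₀ = 0.0908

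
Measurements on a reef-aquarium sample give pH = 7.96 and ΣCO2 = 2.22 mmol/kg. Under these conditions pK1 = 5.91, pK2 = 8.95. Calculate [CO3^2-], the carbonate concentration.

α₂ = 1 / (1 + [H⁺]/K2 + [H⁺]²/(K1K2)) = 1 / (1 + 10^+0.99 + 10^-1.06)
   = 1 / (1 + 9.7724 + 0.087096) = 1/10.859 = 0.09209
[CO3²⁻] = α₂ × DIC = 0.09209 × 2.22 = 0.204 mmol/kg

[CO3²⁻] = 0.204 mmol/kg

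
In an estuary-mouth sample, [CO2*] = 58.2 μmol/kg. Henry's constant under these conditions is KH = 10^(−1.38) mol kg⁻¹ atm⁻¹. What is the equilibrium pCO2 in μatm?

pCO2 = 1400 μatm

KH = 10^(−1.38) = 4.169×10^-2 mol kg⁻¹ atm⁻¹
pCO2 = [CO2*]/KH = 58.2×10^-6 / 4.169×10^-2 = 1.40×10^-3 atm = 1400 μatm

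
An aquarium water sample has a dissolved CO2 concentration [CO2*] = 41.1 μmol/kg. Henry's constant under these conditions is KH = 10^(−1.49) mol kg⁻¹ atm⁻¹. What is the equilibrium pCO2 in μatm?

KH = 10^(−1.49) = 3.236×10^-2 mol kg⁻¹ atm⁻¹
pCO2 = [CO2*]/KH = 41.1×10^-6 / 3.236×10^-2 = 1.27×10^-3 atm = 1270 μatm

pCO2 = 1270 μatm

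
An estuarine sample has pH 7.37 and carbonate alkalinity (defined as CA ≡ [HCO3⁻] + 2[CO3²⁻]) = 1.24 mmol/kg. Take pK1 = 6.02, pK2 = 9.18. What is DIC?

DIC = 1.28 mmol/kg

CA = [HCO3⁻] + 2[CO3²⁻] = (α₁ + 2α₂)·DIC
At pH 7.37: [H⁺]/K1 = 10^-1.35 = 0.044668, K2/[H⁺] = 10^-1.81 = 0.015488
α₁ = 1/(1 + 0.044668 + 0.015488) = 1/1.0602 = 0.9433; α₂ = α₁·K2/[H⁺] = 0.01461
α₁ + 2α₂ = 0.9725
DIC = CA / (α₁ + 2α₂) = 1.24 / 0.9725 = 1.28 mmol/kg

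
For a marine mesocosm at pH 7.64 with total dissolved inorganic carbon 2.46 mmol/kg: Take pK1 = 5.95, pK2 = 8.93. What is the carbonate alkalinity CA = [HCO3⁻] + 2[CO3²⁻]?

CA = 2.53 mmol/kg

CA = [HCO3⁻] + 2[CO3²⁻] = (α₁ + 2α₂)·DIC
At pH 7.64: [H⁺]/K1 = 10^-1.69 = 0.020417, K2/[H⁺] = 10^-1.29 = 0.051286
α₁ = 1/(1 + 0.020417 + 0.051286) = 1/1.0717 = 0.9331; α₂ = α₁·K2/[H⁺] = 0.04785
α₁ + 2α₂ = 1.0288
CA = 1.0288 × 2.46 = 2.53 mmol/kg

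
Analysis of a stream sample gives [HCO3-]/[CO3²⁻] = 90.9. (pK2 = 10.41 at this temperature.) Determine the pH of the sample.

pH = 8.45

From K2 = [H⁺][CO3²⁻]/[HCO3-]:  pH = pK2 − log₁₀([HCO3-]/[CO3²⁻])
log₁₀(90.9) = +1.959
pH = 10.41 − (+1.959) = 8.45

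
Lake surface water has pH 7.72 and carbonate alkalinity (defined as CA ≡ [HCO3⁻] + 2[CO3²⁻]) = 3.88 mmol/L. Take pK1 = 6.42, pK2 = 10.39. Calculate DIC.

DIC = 4.07 mmol/L

CA = [HCO3⁻] + 2[CO3²⁻] = (α₁ + 2α₂)·DIC
At pH 7.72: [H⁺]/K1 = 10^-1.30 = 0.050119, K2/[H⁺] = 10^-2.67 = 0.0021380
α₁ = 1/(1 + 0.050119 + 0.0021380) = 1/1.0523 = 0.9503; α₂ = α₁·K2/[H⁺] = 0.002032
α₁ + 2α₂ = 0.9544
DIC = CA / (α₁ + 2α₂) = 3.88 / 0.9544 = 4.07 mmol/L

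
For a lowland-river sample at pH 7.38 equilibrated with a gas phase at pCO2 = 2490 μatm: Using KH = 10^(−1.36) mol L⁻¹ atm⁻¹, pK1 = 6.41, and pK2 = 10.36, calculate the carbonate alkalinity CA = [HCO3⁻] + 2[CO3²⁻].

CA = 1.02 mmol/L

[CO2*] = KH · pCO2 = 10^(−1.36) × 2490×10^-6 = 1.087×10^-4 mol/L
α₀ = 1/(1 + K1/[H⁺] + K1K2/[H⁺]²) = 1/(1 + 10^+0.97 + 10^-2.01) = 0.09669
DIC = [CO2*]/α₀ = 1.087×10^-4 / 0.09669 = 1.124 mmol/L
CA = (α₁ + 2α₂)·DIC = (0.9024 + 2×0.0009449) × 1.124 = 1.02 mmol/L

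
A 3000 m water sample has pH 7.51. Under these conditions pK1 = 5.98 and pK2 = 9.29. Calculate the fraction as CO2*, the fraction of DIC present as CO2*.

α₀ = 1 / (1 + K1/[H⁺] + K1K2/[H⁺]²) = 1 / (1 + 10^+1.53 + 10^-0.25)
   = 1 / (1 + 33.884 + 0.56234) = 1/35.447 = 0.02821

α₀ = 0.0282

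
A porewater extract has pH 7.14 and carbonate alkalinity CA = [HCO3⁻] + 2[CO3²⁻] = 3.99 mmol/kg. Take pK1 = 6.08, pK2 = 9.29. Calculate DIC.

DIC = 4.30 mmol/kg

CA = [HCO3⁻] + 2[CO3²⁻] = (α₁ + 2α₂)·DIC
At pH 7.14: [H⁺]/K1 = 10^-1.06 = 0.087096, K2/[H⁺] = 10^-2.15 = 0.0070795
α₁ = 1/(1 + 0.087096 + 0.0070795) = 1/1.0942 = 0.9139; α₂ = α₁·K2/[H⁺] = 0.006470
α₁ + 2α₂ = 0.9269
DIC = CA / (α₁ + 2α₂) = 3.99 / 0.9269 = 4.30 mmol/kg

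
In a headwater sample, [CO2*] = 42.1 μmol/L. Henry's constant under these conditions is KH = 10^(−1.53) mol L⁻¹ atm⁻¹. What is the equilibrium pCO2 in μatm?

pCO2 = 1430 μatm

KH = 10^(−1.53) = 2.951×10^-2 mol L⁻¹ atm⁻¹
pCO2 = [CO2*]/KH = 42.1×10^-6 / 2.951×10^-2 = 1.43×10^-3 atm = 1430 μatm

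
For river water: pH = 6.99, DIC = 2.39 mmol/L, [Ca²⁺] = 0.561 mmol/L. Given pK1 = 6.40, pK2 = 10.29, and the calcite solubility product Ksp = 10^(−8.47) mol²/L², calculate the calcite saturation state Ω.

α₂ = 1 / (1 + [H⁺]/K2 + [H⁺]²/(K1K2)) = 1 / (1 + 10^+3.30 + 10^+2.71)
   = 1 / (1 + 1995.3 + 512.86) = 1/2509.1 = 0.0003985
[CO3²⁻] = α₂ × DIC = 0.0003985 × 2.39 = 0.0009525 mmol/L = 0.9525 μmol/L
Ksp = 10^(−8.47) = 3.388×10^-9
Ω = [Ca²⁺][CO3²⁻]/Ksp = (0.561×10^-3)(9.525×10^-7) / 3.388×10^-9 = 0.158

Ω = 0.158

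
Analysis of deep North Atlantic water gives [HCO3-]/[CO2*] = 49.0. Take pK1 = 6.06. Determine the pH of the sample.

From K1 = [H⁺][HCO3-]/[CO2*]:  pH = pK1 + log₁₀([HCO3-]/[CO2*])
log₁₀(49.0) = +1.690
pH = 6.06 + (+1.690) = 7.75

pH = 7.75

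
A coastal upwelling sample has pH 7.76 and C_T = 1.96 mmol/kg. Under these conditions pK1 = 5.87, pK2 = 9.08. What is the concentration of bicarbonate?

α₁ = 1 / (1 + [H⁺]/K1 + K2/[H⁺]) = 1 / (1 + 10^-1.89 + 10^-1.32)
   = 1 / (1 + 0.012882 + 0.047863) = 1/1.0607 = 0.9427
[HCO3⁻] = α₁ × DIC = 0.9427 × 1.96 = 1.85 mmol/kg

[HCO3⁻] = 1.85 mmol/kg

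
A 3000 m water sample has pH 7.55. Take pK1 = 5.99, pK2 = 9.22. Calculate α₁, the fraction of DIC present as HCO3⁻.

α₁ = 1 / (1 + [H⁺]/K1 + K2/[H⁺]) = 1 / (1 + 10^-1.56 + 10^-1.67)
   = 1 / (1 + 0.027542 + 0.021380) = 1/1.0489 = 0.9534

α₁ = 0.953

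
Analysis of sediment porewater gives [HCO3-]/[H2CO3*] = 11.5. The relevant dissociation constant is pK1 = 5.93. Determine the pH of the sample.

pH = 6.99

From K1 = [H⁺][HCO3-]/[H2CO3*]:  pH = pK1 + log₁₀([HCO3-]/[H2CO3*])
log₁₀(11.5) = +1.061
pH = 5.93 + (+1.061) = 6.99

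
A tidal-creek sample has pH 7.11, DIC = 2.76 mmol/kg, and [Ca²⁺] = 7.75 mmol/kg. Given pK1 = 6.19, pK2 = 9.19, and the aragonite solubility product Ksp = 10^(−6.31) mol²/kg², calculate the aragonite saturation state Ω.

Ω = 0.322

α₂ = 1 / (1 + [H⁺]/K2 + [H⁺]²/(K1K2)) = 1 / (1 + 10^+2.08 + 10^+1.16)
   = 1 / (1 + 120.23 + 14.454) = 1/135.68 = 0.007370
[CO3²⁻] = α₂ × DIC = 0.007370 × 2.76 = 0.02034 mmol/kg
Ksp = 10^(−6.31) = 4.898×10^-7
Ω = [Ca²⁺][CO3²⁻]/Ksp = (7.75×10^-3)(2.034×10^-5) / 4.898×10^-7 = 0.322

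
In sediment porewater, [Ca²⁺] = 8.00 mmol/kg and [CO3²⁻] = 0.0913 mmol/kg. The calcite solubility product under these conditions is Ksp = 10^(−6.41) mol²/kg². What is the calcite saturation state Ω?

Ω = 1.88

Ksp = 10^(−6.41) = 3.890×10^-7
Ω = [Ca²⁺][CO3²⁻]/Ksp = (8.00×10^-3)(0.0913×10^-3) / 3.890×10^-7 = 1.88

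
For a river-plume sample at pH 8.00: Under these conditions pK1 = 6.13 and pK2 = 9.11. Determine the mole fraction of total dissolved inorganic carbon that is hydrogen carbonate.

α₁ = 0.916

α₁ = 1 / (1 + [H⁺]/K1 + K2/[H⁺]) = 1 / (1 + 10^-1.87 + 10^-1.11)
   = 1 / (1 + 0.013490 + 0.077625) = 1/1.0911 = 0.9165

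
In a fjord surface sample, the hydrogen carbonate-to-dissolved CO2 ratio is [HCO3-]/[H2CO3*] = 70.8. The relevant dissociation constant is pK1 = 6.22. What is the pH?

pH = 8.07

From K1 = [H⁺][HCO3-]/[H2CO3*]:  pH = pK1 + log₁₀([HCO3-]/[H2CO3*])
log₁₀(70.8) = +1.850
pH = 6.22 + (+1.850) = 8.07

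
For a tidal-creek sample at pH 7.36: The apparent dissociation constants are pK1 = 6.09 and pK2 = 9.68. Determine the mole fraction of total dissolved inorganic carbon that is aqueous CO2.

α₀ = 0.0507

α₀ = 1 / (1 + K1/[H⁺] + K1K2/[H⁺]²) = 1 / (1 + 10^+1.27 + 10^-1.05)
   = 1 / (1 + 18.621 + 0.089125) = 1/19.710 = 0.05074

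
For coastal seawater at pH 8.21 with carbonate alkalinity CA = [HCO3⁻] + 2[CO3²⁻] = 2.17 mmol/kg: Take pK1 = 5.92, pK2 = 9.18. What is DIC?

CA = [HCO3⁻] + 2[CO3²⁻] = (α₁ + 2α₂)·DIC
At pH 8.21: [H⁺]/K1 = 10^-2.29 = 0.0051286, K2/[H⁺] = 10^-0.97 = 0.10715
α₁ = 1/(1 + 0.0051286 + 0.10715) = 1/1.1123 = 0.8991; α₂ = α₁·K2/[H⁺] = 0.09634
α₁ + 2α₂ = 1.0917
DIC = CA / (α₁ + 2α₂) = 2.17 / 1.0917 = 1.99 mmol/kg

DIC = 1.99 mmol/kg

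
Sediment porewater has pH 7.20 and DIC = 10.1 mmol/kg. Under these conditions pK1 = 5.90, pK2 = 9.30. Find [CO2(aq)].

[CO2*] = 0.478 mmol/kg

α₀ = 1 / (1 + K1/[H⁺] + K1K2/[H⁺]²) = 1 / (1 + 10^+1.30 + 10^-0.80)
   = 1 / (1 + 19.953 + 0.15849) = 1/21.111 = 0.04737
[CO2*] = α₀ × DIC = 0.04737 × 10.1 = 0.478 mmol/kg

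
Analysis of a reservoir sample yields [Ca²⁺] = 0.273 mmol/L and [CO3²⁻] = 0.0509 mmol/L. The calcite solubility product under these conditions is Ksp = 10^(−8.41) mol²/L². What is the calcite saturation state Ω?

Ksp = 10^(−8.41) = 3.890×10^-9
Ω = [Ca²⁺][CO3²⁻]/Ksp = (0.273×10^-3)(0.0509×10^-3) / 3.890×10^-9 = 3.57

Ω = 3.57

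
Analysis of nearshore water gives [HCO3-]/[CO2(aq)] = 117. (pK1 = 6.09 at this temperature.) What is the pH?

From K1 = [H⁺][HCO3-]/[CO2(aq)]:  pH = pK1 + log₁₀([HCO3-]/[CO2(aq)])
log₁₀(117) = +2.068
pH = 6.09 + (+2.068) = 8.16

pH = 8.16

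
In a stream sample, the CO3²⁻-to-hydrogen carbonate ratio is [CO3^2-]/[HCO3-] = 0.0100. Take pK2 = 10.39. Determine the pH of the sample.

From K2 = [H⁺][CO3^2-]/[HCO3-]:  pH = pK2 + log₁₀([CO3^2-]/[HCO3-])
log₁₀(0.0100) = -2.000
pH = 10.39 + (-2.000) = 8.39

pH = 8.39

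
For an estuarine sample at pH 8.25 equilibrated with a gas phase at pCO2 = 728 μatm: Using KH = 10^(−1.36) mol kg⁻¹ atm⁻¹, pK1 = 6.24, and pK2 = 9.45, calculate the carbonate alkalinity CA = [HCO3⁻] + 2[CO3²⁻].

CA = 3.66 mmol/kg

[CO2*] = KH · pCO2 = 10^(−1.36) × 728×10^-6 = 3.178×10^-5 mol/kg
α₀ = 1/(1 + K1/[H⁺] + K1K2/[H⁺]²) = 1/(1 + 10^+2.01 + 10^+0.81) = 0.009109
DIC = [CO2*]/α₀ = 3.178×10^-5 / 0.009109 = 3.489 mmol/kg
CA = (α₁ + 2α₂)·DIC = (0.9321 + 2×0.05881) × 3.489 = 3.66 mmol/kg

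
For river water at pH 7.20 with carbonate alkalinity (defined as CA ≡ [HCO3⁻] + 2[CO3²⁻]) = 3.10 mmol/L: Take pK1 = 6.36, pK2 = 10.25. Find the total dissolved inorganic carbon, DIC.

CA = [HCO3⁻] + 2[CO3²⁻] = (α₁ + 2α₂)·DIC
At pH 7.20: [H⁺]/K1 = 10^-0.84 = 0.14454, K2/[H⁺] = 10^-3.05 = 0.00089125
α₁ = 1/(1 + 0.14454 + 0.00089125) = 1/1.1454 = 0.8730; α₂ = α₁·K2/[H⁺] = 0.0007781
α₁ + 2α₂ = 0.8746
DIC = CA / (α₁ + 2α₂) = 3.10 / 0.8746 = 3.54 mmol/L

DIC = 3.54 mmol/L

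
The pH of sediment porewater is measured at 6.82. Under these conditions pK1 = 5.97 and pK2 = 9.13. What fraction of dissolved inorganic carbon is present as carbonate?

α₂ = 0.00427

α₂ = 1 / (1 + [H⁺]/K2 + [H⁺]²/(K1K2)) = 1 / (1 + 10^+2.31 + 10^+1.46)
   = 1 / (1 + 204.17 + 28.840) = 1/234.01 = 0.004273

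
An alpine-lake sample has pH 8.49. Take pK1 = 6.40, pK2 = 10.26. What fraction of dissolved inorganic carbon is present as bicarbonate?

α₁ = 0.976

α₁ = 1 / (1 + [H⁺]/K1 + K2/[H⁺]) = 1 / (1 + 10^-2.09 + 10^-1.77)
   = 1 / (1 + 0.0081283 + 0.016982) = 1/1.0251 = 0.9755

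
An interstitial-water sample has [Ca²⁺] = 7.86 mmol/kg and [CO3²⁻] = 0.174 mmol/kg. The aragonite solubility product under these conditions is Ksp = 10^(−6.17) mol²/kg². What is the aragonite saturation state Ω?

Ω = 2.02

Ksp = 10^(−6.17) = 6.761×10^-7
Ω = [Ca²⁺][CO3²⁻]/Ksp = (7.86×10^-3)(0.174×10^-3) / 6.761×10^-7 = 2.02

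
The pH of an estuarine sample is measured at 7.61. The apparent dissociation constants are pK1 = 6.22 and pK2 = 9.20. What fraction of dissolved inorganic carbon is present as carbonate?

α₂ = 1 / (1 + [H⁺]/K2 + [H⁺]²/(K1K2)) = 1 / (1 + 10^+1.59 + 10^+0.20)
   = 1 / (1 + 38.905 + 1.5849) = 1/41.489 = 0.02410

α₂ = 0.0241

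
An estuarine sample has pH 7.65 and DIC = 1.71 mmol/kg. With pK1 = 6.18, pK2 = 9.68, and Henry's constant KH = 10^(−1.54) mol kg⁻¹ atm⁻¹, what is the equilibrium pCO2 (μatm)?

α₀ = 1 / (1 + K1/[H⁺] + K1K2/[H⁺]²) = 1 / (1 + 10^+1.47 + 10^-0.56)
   = 1 / (1 + 29.512 + 0.27542) = 1/30.788 = 0.03248
[CO2*] = α₀ × DIC = 0.03248 × 1.71 = 0.05554 mmol/kg
pCO2 = [CO2*]/KH = 5.554×10^-5 / 2.884×10^-2 = 1930 μatm

pCO2 = 1930 μatm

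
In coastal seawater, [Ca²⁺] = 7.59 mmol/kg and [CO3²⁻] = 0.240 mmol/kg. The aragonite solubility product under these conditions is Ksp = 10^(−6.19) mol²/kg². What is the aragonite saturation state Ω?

Ω = 2.82

Ksp = 10^(−6.19) = 6.457×10^-7
Ω = [Ca²⁺][CO3²⁻]/Ksp = (7.59×10^-3)(0.240×10^-3) / 6.457×10^-7 = 2.82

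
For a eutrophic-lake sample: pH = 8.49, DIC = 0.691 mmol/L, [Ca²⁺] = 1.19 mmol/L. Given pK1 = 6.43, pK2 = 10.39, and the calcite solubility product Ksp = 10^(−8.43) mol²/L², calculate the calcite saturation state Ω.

Ω = 2.73

α₂ = 1 / (1 + [H⁺]/K2 + [H⁺]²/(K1K2)) = 1 / (1 + 10^+1.90 + 10^-0.16)
   = 1 / (1 + 79.433 + 0.69183) = 1/81.125 = 0.01233
[CO3²⁻] = α₂ × DIC = 0.01233 × 0.691 = 0.008518 mmol/L = 8.518 μmol/L
Ksp = 10^(−8.43) = 3.715×10^-9
Ω = [Ca²⁺][CO3²⁻]/Ksp = (1.19×10^-3)(8.518×10^-6) / 3.715×10^-9 = 2.73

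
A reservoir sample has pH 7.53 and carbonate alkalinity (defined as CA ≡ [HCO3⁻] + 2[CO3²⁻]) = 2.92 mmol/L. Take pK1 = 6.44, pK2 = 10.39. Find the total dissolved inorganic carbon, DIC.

CA = [HCO3⁻] + 2[CO3²⁻] = (α₁ + 2α₂)·DIC
At pH 7.53: [H⁺]/K1 = 10^-1.09 = 0.081283, K2/[H⁺] = 10^-2.86 = 0.0013804
α₁ = 1/(1 + 0.081283 + 0.0013804) = 1/1.0827 = 0.9236; α₂ = α₁·K2/[H⁺] = 0.001275
α₁ + 2α₂ = 0.9262
DIC = CA / (α₁ + 2α₂) = 2.92 / 0.9262 = 3.15 mmol/L

DIC = 3.15 mmol/L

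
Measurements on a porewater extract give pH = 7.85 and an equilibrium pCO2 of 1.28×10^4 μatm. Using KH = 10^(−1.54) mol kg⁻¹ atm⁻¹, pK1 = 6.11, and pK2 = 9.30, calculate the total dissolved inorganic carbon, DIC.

[CO2*] = KH · pCO2 = 10^(−1.54) × 1.28×10^4×10^-6 = 3.692×10^-4 mol/kg
α₀ = 1/(1 + K1/[H⁺] + K1K2/[H⁺]²) = 1/(1 + 10^+1.74 + 10^+0.29) = 0.01727
DIC = [CO2*]/α₀ = 3.692×10^-4 / 0.01727 = 21.4 mmol/kg

DIC = 21.4 mmol/kg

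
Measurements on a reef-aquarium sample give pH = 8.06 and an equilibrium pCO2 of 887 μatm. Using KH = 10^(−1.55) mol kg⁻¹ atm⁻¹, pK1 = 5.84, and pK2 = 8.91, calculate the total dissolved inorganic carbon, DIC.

[CO2*] = KH · pCO2 = 10^(−1.55) × 887×10^-6 = 2.500×10^-5 mol/kg
α₀ = 1/(1 + K1/[H⁺] + K1K2/[H⁺]²) = 1/(1 + 10^+2.22 + 10^+1.37) = 0.005252
DIC = [CO2*]/α₀ = 2.500×10^-5 / 0.005252 = 4.76 mmol/kg

DIC = 4.76 mmol/kg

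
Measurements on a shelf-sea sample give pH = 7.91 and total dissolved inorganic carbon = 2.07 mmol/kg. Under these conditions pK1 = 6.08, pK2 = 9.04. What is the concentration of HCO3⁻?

α₁ = 1 / (1 + [H⁺]/K1 + K2/[H⁺]) = 1 / (1 + 10^-1.83 + 10^-1.13)
   = 1 / (1 + 0.014791 + 0.074131) = 1/1.0889 = 0.9183
[HCO3⁻] = α₁ × DIC = 0.9183 × 2.07 = 1.90 mmol/kg

[HCO3⁻] = 1.90 mmol/kg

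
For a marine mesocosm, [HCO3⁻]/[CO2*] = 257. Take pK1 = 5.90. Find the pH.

From K1 = [H⁺][HCO3⁻]/[CO2*]:  pH = pK1 + log₁₀([HCO3⁻]/[CO2*])
log₁₀(257) = +2.410
pH = 5.90 + (+2.410) = 8.31

pH = 8.31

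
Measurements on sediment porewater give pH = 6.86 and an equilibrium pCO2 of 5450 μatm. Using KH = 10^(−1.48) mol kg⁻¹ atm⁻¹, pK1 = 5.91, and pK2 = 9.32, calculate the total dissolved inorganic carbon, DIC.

[CO2*] = KH · pCO2 = 10^(−1.48) × 5450×10^-6 = 1.805×10^-4 mol/kg
α₀ = 1/(1 + K1/[H⁺] + K1K2/[H⁺]²) = 1/(1 + 10^+0.95 + 10^-1.51) = 0.1006
DIC = [CO2*]/α₀ = 1.805×10^-4 / 0.1006 = 1.79 mmol/kg

DIC = 1.79 mmol/kg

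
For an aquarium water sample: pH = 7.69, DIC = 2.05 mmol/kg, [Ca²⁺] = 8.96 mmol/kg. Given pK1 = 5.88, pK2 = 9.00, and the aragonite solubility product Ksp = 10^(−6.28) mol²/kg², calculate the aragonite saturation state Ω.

Ω = 1.61

α₂ = 1 / (1 + [H⁺]/K2 + [H⁺]²/(K1K2)) = 1 / (1 + 10^+1.31 + 10^-0.50)
   = 1 / (1 + 20.417 + 0.31623) = 1/21.734 = 0.04601
[CO3²⁻] = α₂ × DIC = 0.04601 × 2.05 = 0.09432 mmol/kg
Ksp = 10^(−6.28) = 5.248×10^-7
Ω = [Ca²⁺][CO3²⁻]/Ksp = (8.96×10^-3)(9.432×10^-5) / 5.248×10^-7 = 1.61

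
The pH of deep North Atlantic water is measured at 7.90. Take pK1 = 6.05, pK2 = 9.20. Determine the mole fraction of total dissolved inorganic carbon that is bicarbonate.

α₁ = 1 / (1 + [H⁺]/K1 + K2/[H⁺]) = 1 / (1 + 10^-1.85 + 10^-1.30)
   = 1 / (1 + 0.014125 + 0.050119) = 1/1.0642 = 0.9396

α₁ = 0.940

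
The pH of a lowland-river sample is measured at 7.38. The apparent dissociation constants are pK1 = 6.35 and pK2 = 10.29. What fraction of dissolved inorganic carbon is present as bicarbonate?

α₁ = 1 / (1 + [H⁺]/K1 + K2/[H⁺]) = 1 / (1 + 10^-1.03 + 10^-2.91)
   = 1 / (1 + 0.093325 + 0.0012303) = 1/1.0946 = 0.9136

α₁ = 0.914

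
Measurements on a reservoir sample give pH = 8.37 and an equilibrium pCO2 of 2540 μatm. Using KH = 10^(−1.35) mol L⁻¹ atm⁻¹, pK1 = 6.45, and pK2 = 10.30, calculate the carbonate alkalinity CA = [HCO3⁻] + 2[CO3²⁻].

[CO2*] = KH · pCO2 = 10^(−1.35) × 2540×10^-6 = 1.135×10^-4 mol/L
α₀ = 1/(1 + K1/[H⁺] + K1K2/[H⁺]²) = 1/(1 + 10^+1.92 + 10^-0.01) = 0.01174
DIC = [CO2*]/α₀ = 1.135×10^-4 / 0.01174 = 9.661 mmol/L
CA = (α₁ + 2α₂)·DIC = (0.9768 + 2×0.01148) × 9.661 = 9.66 mmol/L

CA = 9.66 mmol/L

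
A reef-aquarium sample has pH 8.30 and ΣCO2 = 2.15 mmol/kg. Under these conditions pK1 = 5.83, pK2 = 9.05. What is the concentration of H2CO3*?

α₀ = 1 / (1 + K1/[H⁺] + K1K2/[H⁺]²) = 1 / (1 + 10^+2.47 + 10^+1.72)
   = 1 / (1 + 295.12 + 52.481) = 1/348.60 = 0.002869
[CO2*] = α₀ × DIC = 0.002869 × 2.15 = 0.00617 mmol/kg = 6.17 μmol/kg

[CO2*] = 6.17 μmol/kg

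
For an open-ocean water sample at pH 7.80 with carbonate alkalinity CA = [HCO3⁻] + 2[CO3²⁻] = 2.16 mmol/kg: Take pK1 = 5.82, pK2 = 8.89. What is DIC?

CA = [HCO3⁻] + 2[CO3²⁻] = (α₁ + 2α₂)·DIC
At pH 7.80: [H⁺]/K1 = 10^-1.98 = 0.010471, K2/[H⁺] = 10^-1.09 = 0.081283
α₁ = 1/(1 + 0.010471 + 0.081283) = 1/1.0918 = 0.9160; α₂ = α₁·K2/[H⁺] = 0.07445
α₁ + 2α₂ = 1.0649
DIC = CA / (α₁ + 2α₂) = 2.16 / 1.0649 = 2.03 mmol/kg

DIC = 2.03 mmol/kg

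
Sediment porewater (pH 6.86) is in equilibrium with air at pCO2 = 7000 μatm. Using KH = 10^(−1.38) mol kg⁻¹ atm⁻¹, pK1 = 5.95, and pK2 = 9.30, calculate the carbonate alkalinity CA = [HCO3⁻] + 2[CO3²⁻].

CA = 2.39 mmol/kg

[CO2*] = KH · pCO2 = 10^(−1.38) × 7000×10^-6 = 2.918×10^-4 mol/kg
α₀ = 1/(1 + K1/[H⁺] + K1K2/[H⁺]²) = 1/(1 + 10^+0.91 + 10^-1.53) = 0.1092
DIC = [CO2*]/α₀ = 2.918×10^-4 / 0.1092 = 2.672 mmol/kg
CA = (α₁ + 2α₂)·DIC = (0.8876 + 2×0.003223) × 2.672 = 2.39 mmol/kg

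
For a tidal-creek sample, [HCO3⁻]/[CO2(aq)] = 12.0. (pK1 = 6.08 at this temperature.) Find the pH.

From K1 = [H⁺][HCO3⁻]/[CO2(aq)]:  pH = pK1 + log₁₀([HCO3⁻]/[CO2(aq)])
log₁₀(12.0) = +1.079
pH = 6.08 + (+1.079) = 7.16

pH = 7.16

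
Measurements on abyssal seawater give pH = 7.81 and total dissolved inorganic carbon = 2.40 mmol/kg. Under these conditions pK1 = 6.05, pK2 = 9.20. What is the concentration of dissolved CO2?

α₀ = 1 / (1 + K1/[H⁺] + K1K2/[H⁺]²) = 1 / (1 + 10^+1.76 + 10^+0.37)
   = 1 / (1 + 57.544 + 2.3442) = 1/60.888 = 0.01642
[CO2*] = α₀ × DIC = 0.01642 × 2.40 = 0.0394 mmol/kg

[CO2*] = 0.0394 mmol/kg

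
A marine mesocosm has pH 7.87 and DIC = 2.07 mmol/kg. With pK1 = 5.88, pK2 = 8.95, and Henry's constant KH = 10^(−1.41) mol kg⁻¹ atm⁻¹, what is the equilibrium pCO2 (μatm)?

α₀ = 1 / (1 + K1/[H⁺] + K1K2/[H⁺]²) = 1 / (1 + 10^+1.99 + 10^+0.91)
   = 1 / (1 + 97.724 + 8.1283) = 1/106.85 = 0.009359
[CO2*] = α₀ × DIC = 0.009359 × 2.07 = 0.01937 mmol/kg = 19.37 μmol/kg
pCO2 = [CO2*]/KH = 1.937×10^-5 / 3.890×10^-2 = 498 μatm

pCO2 = 498 μatm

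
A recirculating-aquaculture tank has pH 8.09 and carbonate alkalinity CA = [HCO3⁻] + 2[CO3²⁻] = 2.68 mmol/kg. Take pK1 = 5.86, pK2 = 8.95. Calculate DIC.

DIC = 2.40 mmol/kg

CA = [HCO3⁻] + 2[CO3²⁻] = (α₁ + 2α₂)·DIC
At pH 8.09: [H⁺]/K1 = 10^-2.23 = 0.0058884, K2/[H⁺] = 10^-0.86 = 0.13804
α₁ = 1/(1 + 0.0058884 + 0.13804) = 1/1.1439 = 0.8742; α₂ = α₁·K2/[H⁺] = 0.1207
α₁ + 2α₂ = 1.1155
DIC = CA / (α₁ + 2α₂) = 2.68 / 1.1155 = 2.40 mmol/kg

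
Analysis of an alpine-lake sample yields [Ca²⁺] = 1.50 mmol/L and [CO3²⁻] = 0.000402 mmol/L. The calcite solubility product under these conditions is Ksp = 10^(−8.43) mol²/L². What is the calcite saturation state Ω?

Ksp = 10^(−8.43) = 3.715×10^-9
Ω = [Ca²⁺][CO3²⁻]/Ksp = (1.50×10^-3)(0.000402×10^-3) / 3.715×10^-9 = 0.162

Ω = 0.162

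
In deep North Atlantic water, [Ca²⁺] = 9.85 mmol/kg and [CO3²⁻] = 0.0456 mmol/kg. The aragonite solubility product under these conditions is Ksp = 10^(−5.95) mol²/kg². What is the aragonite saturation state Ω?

Ksp = 10^(−5.95) = 1.122×10^-6
Ω = [Ca²⁺][CO3²⁻]/Ksp = (9.85×10^-3)(0.0456×10^-3) / 1.122×10^-6 = 0.400

Ω = 0.400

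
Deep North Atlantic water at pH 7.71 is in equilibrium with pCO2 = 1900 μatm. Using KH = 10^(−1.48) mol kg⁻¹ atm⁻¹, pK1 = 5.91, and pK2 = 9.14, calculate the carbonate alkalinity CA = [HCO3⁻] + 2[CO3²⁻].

[CO2*] = KH · pCO2 = 10^(−1.48) × 1900×10^-6 = 6.291×10^-5 mol/kg
α₀ = 1/(1 + K1/[H⁺] + K1K2/[H⁺]²) = 1/(1 + 10^+1.80 + 10^+0.37) = 0.01505
DIC = [CO2*]/α₀ = 6.291×10^-5 / 0.01505 = 4.180 mmol/kg
CA = (α₁ + 2α₂)·DIC = (0.9497 + 2×0.03528) × 4.180 = 4.26 mmol/kg

CA = 4.26 mmol/kg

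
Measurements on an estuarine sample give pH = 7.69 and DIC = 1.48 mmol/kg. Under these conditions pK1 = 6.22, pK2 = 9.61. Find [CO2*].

[CO2*] = 0.0479 mmol/kg

α₀ = 1 / (1 + K1/[H⁺] + K1K2/[H⁺]²) = 1 / (1 + 10^+1.47 + 10^-0.45)
   = 1 / (1 + 29.512 + 0.35481) = 1/30.867 = 0.03240
[CO2*] = α₀ × DIC = 0.03240 × 1.48 = 0.0479 mmol/kg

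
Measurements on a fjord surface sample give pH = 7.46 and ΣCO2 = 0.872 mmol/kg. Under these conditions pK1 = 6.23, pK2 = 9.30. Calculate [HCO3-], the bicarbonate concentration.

α₁ = 1 / (1 + [H⁺]/K1 + K2/[H⁺]) = 1 / (1 + 10^-1.23 + 10^-1.84)
   = 1 / (1 + 0.058884 + 0.014454) = 1/1.0733 = 0.9317
[HCO3⁻] = α₁ × DIC = 0.9317 × 0.872 = 0.812 mmol/kg

[HCO3⁻] = 0.812 mmol/kg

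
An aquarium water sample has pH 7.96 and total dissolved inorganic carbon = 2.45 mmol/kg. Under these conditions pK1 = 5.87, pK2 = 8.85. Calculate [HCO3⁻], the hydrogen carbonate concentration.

[HCO3⁻] = 2.15 mmol/kg

α₁ = 1 / (1 + [H⁺]/K1 + K2/[H⁺]) = 1 / (1 + 10^-2.09 + 10^-0.89)
   = 1 / (1 + 0.0081283 + 0.12882) = 1/1.1370 = 0.8795
[HCO3⁻] = α₁ × DIC = 0.8795 × 2.45 = 2.15 mmol/kg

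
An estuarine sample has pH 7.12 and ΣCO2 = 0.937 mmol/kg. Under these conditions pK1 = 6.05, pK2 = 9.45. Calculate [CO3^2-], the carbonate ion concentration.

[CO3²⁻] = 4.02 μmol/kg

α₂ = 1 / (1 + [H⁺]/K2 + [H⁺]²/(K1K2)) = 1 / (1 + 10^+2.33 + 10^+1.26)
   = 1 / (1 + 213.80 + 18.197) = 1/232.99 = 0.004292
[CO3²⁻] = α₂ × DIC = 0.004292 × 0.937 = 0.00402 mmol/kg = 4.02 μmol/kg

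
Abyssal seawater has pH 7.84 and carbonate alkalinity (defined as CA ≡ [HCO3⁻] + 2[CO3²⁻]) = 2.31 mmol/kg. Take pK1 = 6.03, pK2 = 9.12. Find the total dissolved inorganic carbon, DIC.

CA = [HCO3⁻] + 2[CO3²⁻] = (α₁ + 2α₂)·DIC
At pH 7.84: [H⁺]/K1 = 10^-1.81 = 0.015488, K2/[H⁺] = 10^-1.28 = 0.052481
α₁ = 1/(1 + 0.015488 + 0.052481) = 1/1.0680 = 0.9364; α₂ = α₁·K2/[H⁺] = 0.04914
α₁ + 2α₂ = 1.0346
DIC = CA / (α₁ + 2α₂) = 2.31 / 1.0346 = 2.23 mmol/kg

DIC = 2.23 mmol/kg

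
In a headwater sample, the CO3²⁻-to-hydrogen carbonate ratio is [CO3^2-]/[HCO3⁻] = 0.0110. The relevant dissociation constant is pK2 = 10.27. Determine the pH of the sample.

pH = 8.31

From K2 = [H⁺][CO3^2-]/[HCO3⁻]:  pH = pK2 + log₁₀([CO3^2-]/[HCO3⁻])
log₁₀(0.0110) = -1.959
pH = 10.27 + (-1.959) = 8.31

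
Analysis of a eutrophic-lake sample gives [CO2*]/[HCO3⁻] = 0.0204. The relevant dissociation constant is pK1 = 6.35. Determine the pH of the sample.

pH = 8.04

From K1 = [H⁺][HCO3⁻]/[CO2*]:  pH = pK1 − log₁₀([CO2*]/[HCO3⁻])
log₁₀(0.0204) = -1.690
pH = 6.35 − (-1.690) = 8.04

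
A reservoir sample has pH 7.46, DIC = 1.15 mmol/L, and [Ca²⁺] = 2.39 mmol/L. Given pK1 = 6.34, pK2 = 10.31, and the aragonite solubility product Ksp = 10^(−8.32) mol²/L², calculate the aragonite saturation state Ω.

Ω = 0.753

α₂ = 1 / (1 + [H⁺]/K2 + [H⁺]²/(K1K2)) = 1 / (1 + 10^+2.85 + 10^+1.73)
   = 1 / (1 + 707.95 + 53.703) = 1/762.65 = 0.001311
[CO3²⁻] = α₂ × DIC = 0.001311 × 1.15 = 0.001508 mmol/L = 1.508 μmol/L
Ksp = 10^(−8.32) = 4.786×10^-9
Ω = [Ca²⁺][CO3²⁻]/Ksp = (2.39×10^-3)(1.508×10^-6) / 4.786×10^-9 = 0.753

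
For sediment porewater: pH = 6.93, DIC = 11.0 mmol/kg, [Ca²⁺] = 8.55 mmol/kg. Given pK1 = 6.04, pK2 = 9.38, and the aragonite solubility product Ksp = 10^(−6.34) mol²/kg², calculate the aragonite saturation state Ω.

Ω = 0.645

α₂ = 1 / (1 + [H⁺]/K2 + [H⁺]²/(K1K2)) = 1 / (1 + 10^+2.45 + 10^+1.56)
   = 1 / (1 + 281.84 + 36.308) = 1/319.15 = 0.003133
[CO3²⁻] = α₂ × DIC = 0.003133 × 11.0 = 0.03447 mmol/kg
Ksp = 10^(−6.34) = 4.571×10^-7
Ω = [Ca²⁺][CO3²⁻]/Ksp = (8.55×10^-3)(3.447×10^-5) / 4.571×10^-7 = 0.645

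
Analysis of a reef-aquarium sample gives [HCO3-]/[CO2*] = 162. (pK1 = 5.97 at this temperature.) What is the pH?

pH = 8.18

From K1 = [H⁺][HCO3-]/[CO2*]:  pH = pK1 + log₁₀([HCO3-]/[CO2*])
log₁₀(162) = +2.210
pH = 5.97 + (+2.210) = 8.18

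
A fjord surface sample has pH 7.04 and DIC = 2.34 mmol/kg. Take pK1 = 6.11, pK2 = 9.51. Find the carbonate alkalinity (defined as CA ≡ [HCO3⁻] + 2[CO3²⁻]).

CA = [HCO3⁻] + 2[CO3²⁻] = (α₁ + 2α₂)·DIC
At pH 7.04: [H⁺]/K1 = 10^-0.93 = 0.11749, K2/[H⁺] = 10^-2.47 = 0.0033884
α₁ = 1/(1 + 0.11749 + 0.0033884) = 1/1.1209 = 0.8922; α₂ = α₁·K2/[H⁺] = 0.003023
α₁ + 2α₂ = 0.8982
CA = 0.8982 × 2.34 = 2.10 mmol/kg

CA = 2.10 mmol/kg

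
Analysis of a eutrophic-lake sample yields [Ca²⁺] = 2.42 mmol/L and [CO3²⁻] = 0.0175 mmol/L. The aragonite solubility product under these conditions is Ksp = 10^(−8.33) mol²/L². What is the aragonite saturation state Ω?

Ω = 9.05

Ksp = 10^(−8.33) = 4.677×10^-9
Ω = [Ca²⁺][CO3²⁻]/Ksp = (2.42×10^-3)(0.0175×10^-3) / 4.677×10^-9 = 9.05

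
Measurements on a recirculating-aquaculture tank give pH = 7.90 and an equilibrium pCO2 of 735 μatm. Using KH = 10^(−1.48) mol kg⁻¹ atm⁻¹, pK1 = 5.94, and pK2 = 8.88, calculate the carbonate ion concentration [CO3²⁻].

[CO2*] = KH · pCO2 = 10^(−1.48) × 735×10^-6 = 2.434×10^-5 mol/kg
α₀ = 1/(1 + K1/[H⁺] + K1K2/[H⁺]²) = 1/(1 + 10^+1.96 + 10^+0.98) = 0.009828
DIC = [CO2*]/α₀ = 2.434×10^-5 / 0.009828 = 2.476 mmol/kg
[CO3²⁻] = α₂·DIC; α₂ = 0.09386, so [CO3²⁻] = 0.09386 × 2.476 = 0.232 mmol/kg

[CO3²⁻] = 0.232 mmol/kg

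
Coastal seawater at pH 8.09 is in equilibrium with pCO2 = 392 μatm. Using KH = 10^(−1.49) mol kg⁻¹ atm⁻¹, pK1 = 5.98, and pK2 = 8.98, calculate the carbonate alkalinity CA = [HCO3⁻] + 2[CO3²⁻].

CA = 2.06 mmol/kg

[CO2*] = KH · pCO2 = 10^(−1.49) × 392×10^-6 = 1.268×10^-5 mol/kg
α₀ = 1/(1 + K1/[H⁺] + K1K2/[H⁺]²) = 1/(1 + 10^+2.11 + 10^+1.22) = 0.006830
DIC = [CO2*]/α₀ = 1.268×10^-5 / 0.006830 = 1.857 mmol/kg
CA = (α₁ + 2α₂)·DIC = (0.8798 + 2×0.1133) × 1.857 = 2.06 mmol/kg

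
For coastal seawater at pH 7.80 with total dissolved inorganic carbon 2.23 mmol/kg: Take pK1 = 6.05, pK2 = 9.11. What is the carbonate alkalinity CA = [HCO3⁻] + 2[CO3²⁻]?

CA = [HCO3⁻] + 2[CO3²⁻] = (α₁ + 2α₂)·DIC
At pH 7.80: [H⁺]/K1 = 10^-1.75 = 0.017783, K2/[H⁺] = 10^-1.31 = 0.048978
α₁ = 1/(1 + 0.017783 + 0.048978) = 1/1.0668 = 0.9374; α₂ = α₁·K2/[H⁺] = 0.04591
α₁ + 2α₂ = 1.0292
CA = 1.0292 × 2.23 = 2.30 mmol/kg

CA = 2.30 mmol/kg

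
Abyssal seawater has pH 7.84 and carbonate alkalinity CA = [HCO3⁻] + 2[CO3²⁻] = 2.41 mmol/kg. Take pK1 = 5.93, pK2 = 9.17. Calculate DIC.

CA = [HCO3⁻] + 2[CO3²⁻] = (α₁ + 2α₂)·DIC
At pH 7.84: [H⁺]/K1 = 10^-1.91 = 0.012303, K2/[H⁺] = 10^-1.33 = 0.046774
α₁ = 1/(1 + 0.012303 + 0.046774) = 1/1.0591 = 0.9442; α₂ = α₁·K2/[H⁺] = 0.04416
α₁ + 2α₂ = 1.0325
DIC = CA / (α₁ + 2α₂) = 2.41 / 1.0325 = 2.33 mmol/kg

DIC = 2.33 mmol/kg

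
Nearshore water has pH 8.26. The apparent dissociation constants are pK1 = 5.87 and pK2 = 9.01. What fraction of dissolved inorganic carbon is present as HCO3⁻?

α₁ = 0.846

α₁ = 1 / (1 + [H⁺]/K1 + K2/[H⁺]) = 1 / (1 + 10^-2.39 + 10^-0.75)
   = 1 / (1 + 0.0040738 + 0.17783) = 1/1.1819 = 0.8461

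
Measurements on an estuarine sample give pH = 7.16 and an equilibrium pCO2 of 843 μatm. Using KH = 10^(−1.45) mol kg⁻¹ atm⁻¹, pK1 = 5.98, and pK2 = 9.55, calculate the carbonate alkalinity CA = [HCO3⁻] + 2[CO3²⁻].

[CO2*] = KH · pCO2 = 10^(−1.45) × 843×10^-6 = 2.991×10^-5 mol/kg
α₀ = 1/(1 + K1/[H⁺] + K1K2/[H⁺]²) = 1/(1 + 10^+1.18 + 10^-1.21) = 0.06174
DIC = [CO2*]/α₀ = 2.991×10^-5 / 0.06174 = 0.4845 mmol/kg
CA = (α₁ + 2α₂)·DIC = (0.9345 + 2×0.003807) × 0.4845 = 0.456 mmol/kg

CA = 0.456 mmol/kg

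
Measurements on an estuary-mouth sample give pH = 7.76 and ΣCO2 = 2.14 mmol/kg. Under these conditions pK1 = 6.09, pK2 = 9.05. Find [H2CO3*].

[CO2*] = 0.0427 mmol/kg

α₀ = 1 / (1 + K1/[H⁺] + K1K2/[H⁺]²) = 1 / (1 + 10^+1.67 + 10^+0.38)
   = 1 / (1 + 46.774 + 2.3988) = 1/50.172 = 0.01993
[CO2*] = α₀ × DIC = 0.01993 × 2.14 = 0.0427 mmol/kg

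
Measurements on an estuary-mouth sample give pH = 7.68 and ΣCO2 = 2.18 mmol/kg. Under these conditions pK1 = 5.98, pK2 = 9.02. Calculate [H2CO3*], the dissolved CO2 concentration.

α₀ = 1 / (1 + K1/[H⁺] + K1K2/[H⁺]²) = 1 / (1 + 10^+1.70 + 10^+0.36)
   = 1 / (1 + 50.119 + 2.2909) = 1/53.410 = 0.01872
[CO2*] = α₀ × DIC = 0.01872 × 2.18 = 0.0408 mmol/kg

[CO2*] = 0.0408 mmol/kg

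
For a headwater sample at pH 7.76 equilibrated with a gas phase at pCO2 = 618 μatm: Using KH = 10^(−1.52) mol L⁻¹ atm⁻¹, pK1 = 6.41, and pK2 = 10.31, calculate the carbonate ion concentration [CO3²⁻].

[CO2*] = KH · pCO2 = 10^(−1.52) × 618×10^-6 = 1.866×10^-5 mol/L
α₀ = 1/(1 + K1/[H⁺] + K1K2/[H⁺]²) = 1/(1 + 10^+1.35 + 10^-1.20) = 0.04264
DIC = [CO2*]/α₀ = 1.866×10^-5 / 0.04264 = 0.4377 mmol/L
[CO3²⁻] = α₂·DIC; α₂ = 0.002691, so [CO3²⁻] = 0.002691 × 0.4377 = 0.00118 mmol/L = 1.18 μmol/L

[CO3²⁻] = 1.18 μmol/L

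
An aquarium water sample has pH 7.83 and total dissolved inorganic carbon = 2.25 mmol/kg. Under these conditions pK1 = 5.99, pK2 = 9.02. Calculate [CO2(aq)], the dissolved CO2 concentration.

α₀ = 1 / (1 + K1/[H⁺] + K1K2/[H⁺]²) = 1 / (1 + 10^+1.84 + 10^+0.65)
   = 1 / (1 + 69.183 + 4.4668) = 1/74.650 = 0.01340
[CO2*] = α₀ × DIC = 0.01340 × 2.25 = 0.0301 mmol/kg

[CO2*] = 0.0301 mmol/kg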